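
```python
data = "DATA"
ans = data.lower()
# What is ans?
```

Trace:
`data = "DATA"` → data = 'DATA'
`ans = data.lower()` → ans = 'data'
So ans = 'data'

Answer: 'data'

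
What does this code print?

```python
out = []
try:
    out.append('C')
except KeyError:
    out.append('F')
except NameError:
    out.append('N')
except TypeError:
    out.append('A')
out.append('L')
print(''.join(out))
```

Execution trace: 'C' (try body, no exception) → 'L' (after the try/except). Output: CL

Answer: CL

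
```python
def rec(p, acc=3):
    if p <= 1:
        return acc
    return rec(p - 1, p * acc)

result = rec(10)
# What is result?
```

Accumulator trace (n, acc): (10, 3) -> (9, 30) -> (8, 270) -> (7, 2160) -> (6, 15120) -> (5, 90720) -> (4, 453600) -> (3, 1814400) -> (2, 5443200) -> (1, 10886400) -> return 10886400

Answer: 10886400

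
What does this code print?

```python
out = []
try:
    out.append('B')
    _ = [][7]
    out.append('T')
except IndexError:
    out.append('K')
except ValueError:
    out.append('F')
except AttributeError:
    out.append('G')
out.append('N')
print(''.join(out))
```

Execution trace: 'B' (try body) → 'K' (except IndexError) → 'N' (after the try/except). Output: BKN

Answer: BKN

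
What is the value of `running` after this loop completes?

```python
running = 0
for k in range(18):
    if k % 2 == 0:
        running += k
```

Sum of even numbers 0 to 17
`running` takes the values: 0 → 2 → 6 → 12 → 20 → 30 → 42 → 56 → 72

Answer: 72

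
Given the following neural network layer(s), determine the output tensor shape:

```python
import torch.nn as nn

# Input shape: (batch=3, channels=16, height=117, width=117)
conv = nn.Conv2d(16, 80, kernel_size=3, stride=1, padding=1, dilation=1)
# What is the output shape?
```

Input: (3, 16, 117, 117) -> Output: (3, 80, 117, 117)

Answer: (3, 80, 117, 117)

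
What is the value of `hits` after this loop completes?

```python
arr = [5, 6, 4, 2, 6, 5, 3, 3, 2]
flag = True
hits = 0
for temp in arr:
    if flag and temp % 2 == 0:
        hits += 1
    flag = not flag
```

Count even values at even positions
`hits` takes the values: 0 → 1 → 2 → 3

Answer: 3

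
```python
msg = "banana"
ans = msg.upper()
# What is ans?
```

Trace:
`msg = "banana"` → msg = 'banana'
`ans = msg.upper()` → ans = 'BANANA'
So ans = 'BANANA'

Answer: 'BANANA'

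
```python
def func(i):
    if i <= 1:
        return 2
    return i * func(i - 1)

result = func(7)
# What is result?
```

func(7) = 7 * 6 * 5 * 4 * 3 * 2 * 2 = 10080

Answer: 10080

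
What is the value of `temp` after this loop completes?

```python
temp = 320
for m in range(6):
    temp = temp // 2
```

Halve 6 times: 320 // 2^6 = 5
`temp` takes the values: 320 → 160 → 80 → 40 → 20 → 10 → 5

Answer: 5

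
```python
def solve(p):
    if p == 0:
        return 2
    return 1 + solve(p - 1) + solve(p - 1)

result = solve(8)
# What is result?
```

solve(p) = 1 + 2·solve(p-1), solve(0)=2. Closed form: (2+1)·2^8 - 1 = 767.

Answer: 767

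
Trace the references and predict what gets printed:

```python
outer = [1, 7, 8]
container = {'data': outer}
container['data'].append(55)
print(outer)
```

Key concept: dict holds reference to list.
Step by step:
`outer = [1, 7, 8]` → outer = [1, 7, 8]
`container = {'data': outer}` → container = {'data': [1, 7, 8]}
`container['data'].append(55)` → outer = [1, 7, 8, 55]; container = {'data': [1, 7, 8, 55]}
`print(outer)` → prints [1, 7, 8, 55]

Answer: [1, 7, 8, 55]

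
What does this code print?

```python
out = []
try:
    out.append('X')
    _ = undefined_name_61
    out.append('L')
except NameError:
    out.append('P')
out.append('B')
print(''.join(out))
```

Execution trace: 'X' (try body) → 'P' (except NameError) → 'B' (after the try/except). Output: XPB

Answer: XPB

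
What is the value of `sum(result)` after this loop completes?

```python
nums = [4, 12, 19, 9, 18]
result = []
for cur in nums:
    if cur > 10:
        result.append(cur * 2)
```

Sum of doubled values > 10
`result` takes the values: [] → [24] → [24, 38] → [24, 38, 36]
So `sum(result)` = 98

Answer: 98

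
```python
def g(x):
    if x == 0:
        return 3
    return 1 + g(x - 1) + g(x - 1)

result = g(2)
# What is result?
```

g(x) = 1 + 2·g(x-1), g(0)=3. Closed form: (3+1)·2^2 - 1 = 15.

Answer: 15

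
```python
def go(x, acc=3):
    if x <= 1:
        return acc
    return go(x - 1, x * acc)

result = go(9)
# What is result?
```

Accumulator trace (n, acc): (9, 3) -> (8, 27) -> (7, 216) -> (6, 1512) -> (5, 9072) -> (4, 45360) -> (3, 181440) -> (2, 544320) -> (1, 1088640) -> return 1088640

Answer: 1088640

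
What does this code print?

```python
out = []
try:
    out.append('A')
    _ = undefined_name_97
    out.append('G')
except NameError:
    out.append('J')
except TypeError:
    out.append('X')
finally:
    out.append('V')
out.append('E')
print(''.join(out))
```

Execution trace: 'A' (try body) → 'J' (except NameError) → 'V' (finally) → 'E' (after the try/except). Output: AJVE

Answer: AJVE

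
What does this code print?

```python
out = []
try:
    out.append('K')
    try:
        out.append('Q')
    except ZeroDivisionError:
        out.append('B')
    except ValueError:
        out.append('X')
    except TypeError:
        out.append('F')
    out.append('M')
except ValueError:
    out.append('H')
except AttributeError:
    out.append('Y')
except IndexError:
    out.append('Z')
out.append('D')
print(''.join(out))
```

Execution trace: 'K' (try body) → 'Q' (inner try body, no exception) → 'M' (try body, no exception) → 'D' (after the try/except). Output: KQMD

Answer: KQMD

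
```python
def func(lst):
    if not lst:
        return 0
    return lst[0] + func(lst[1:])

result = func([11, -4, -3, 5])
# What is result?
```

11 + (-4) + (-3) + 5 + 0 = 9

Answer: 9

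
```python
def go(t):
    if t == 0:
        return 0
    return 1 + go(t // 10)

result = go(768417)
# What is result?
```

Count of digits of 768417: 6

Answer: 6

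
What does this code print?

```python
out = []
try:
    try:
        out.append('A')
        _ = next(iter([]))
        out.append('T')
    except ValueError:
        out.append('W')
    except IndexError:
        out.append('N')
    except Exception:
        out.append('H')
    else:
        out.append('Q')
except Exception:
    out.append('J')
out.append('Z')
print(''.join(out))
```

Execution trace: 'A' (inner try body) → 'H' (inner except Exception) → 'Z' (after the try/except). Output: AHZ

Answer: AHZ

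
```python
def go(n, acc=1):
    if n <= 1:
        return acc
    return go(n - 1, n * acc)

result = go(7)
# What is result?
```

Accumulator trace (n, acc): (7, 1) -> (6, 7) -> (5, 42) -> (4, 210) -> (3, 840) -> (2, 2520) -> (1, 5040) -> return 5040

Answer: 5040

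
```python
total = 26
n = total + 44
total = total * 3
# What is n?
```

Trace:
`total = 26` → total = 26
`n = total + 44` → n = 70
`total = total * 3` → total = 78
So n = 70

Answer: 70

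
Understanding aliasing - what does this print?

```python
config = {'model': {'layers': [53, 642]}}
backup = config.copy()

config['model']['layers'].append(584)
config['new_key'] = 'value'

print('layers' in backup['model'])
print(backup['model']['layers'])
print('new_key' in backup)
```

Key concept: shallow copy gotcha with nested dict.
Step by step:
`config = {'model': {'layers': [53, 642]}}` → config = {'model': {'layers': [53, 642]}}
`backup = config.copy()` → backup = {'model': {'layers': [53, 642]}}
`config['model']['layers'].append(584)` → config = {'model': {'layers': [53, 642, 584]}}; backup = {'model': {'layers': [53, 642, 584]}}
`config['new_key'] = 'value'` → config = {'model': {'layers': [53, 642, 584]}, 'new_key': 'value'}
`print('layers' in backup['model'])` → prints True
`print(backup['model']['layers'])` → prints [53, 642, 584]
`print('new_key' in backup)` → prints False

Answer:
True
[53, 642, 584]
False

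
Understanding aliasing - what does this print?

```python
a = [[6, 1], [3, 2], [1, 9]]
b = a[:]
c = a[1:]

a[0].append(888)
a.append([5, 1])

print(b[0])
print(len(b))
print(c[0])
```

Key concept: slice with nested mutation.
Step by step:
`a = [[6, 1], [3, 2], [1, 9]]` → a = [[6, 1], [3, 2], [1, 9]]
`b = a[:]` → b = [[6, 1], [3, 2], [1, 9]]
`c = a[1:]` → c = [[3, 2], [1, 9]]
`a[0].append(888)` → a = [[6, 1, 888], [3, 2], [1, 9]]; b = [[6, 1, 888], [3, 2], [1, 9]]
`a.append([5, 1])` → a = [[6, 1, 888], [3, 2], [1, 9], [5, 1]]
`print(b[0])` → prints [6, 1, 888]
`print(len(b))` → prints 3
`print(c[0])` → prints [3, 2]

Answer:
[6, 1, 888]
3
[3, 2]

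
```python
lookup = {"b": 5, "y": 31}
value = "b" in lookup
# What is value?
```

Trace:
`lookup = {"b": 5, "y": 31}` → lookup = {'b': 5, 'y': 31}
`value = "b" in lookup` → value = True
So value = True

Answer: True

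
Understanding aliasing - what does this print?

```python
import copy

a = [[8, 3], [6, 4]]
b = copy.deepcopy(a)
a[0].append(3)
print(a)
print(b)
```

Key concept: deep copy is fully independent.
Step by step:
`a = [[8, 3], [6, 4]]` → a = [[8, 3], [6, 4]]
`b = copy.deepcopy(a)` → b = [[8, 3], [6, 4]]
`a[0].append(3)` → a = [[8, 3, 3], [6, 4]]
`print(a)` → prints [[8, 3, 3], [6, 4]]
`print(b)` → prints [[8, 3], [6, 4]]

Answer:
[[8, 3, 3], [6, 4]]
[[8, 3], [6, 4]]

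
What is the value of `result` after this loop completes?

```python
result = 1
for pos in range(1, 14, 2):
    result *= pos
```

Product of 1, 3, 5, ... up to 13
`result` takes the values: 1 → 3 → 15 → 105 → 945 → 10395 → 135135

Answer: 135135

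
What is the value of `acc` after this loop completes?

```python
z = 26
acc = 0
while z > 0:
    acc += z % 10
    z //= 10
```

Sum digits of 26
`acc` takes the values: 0 → 6 → 8

Answer: 8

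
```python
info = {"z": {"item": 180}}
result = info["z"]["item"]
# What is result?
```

Trace:
`info = {"z": {"item": 180}}` → info = {'z': {'item': 180}}
`result = info["z"]["item"]` → result = 180
So result = 180

Answer: 180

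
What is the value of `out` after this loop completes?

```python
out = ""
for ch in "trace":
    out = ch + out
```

Reverse 'trace'
`out` takes the values: "" → "t" → "rt" → "art" → "cart" → "ecart"

Answer: "ecart"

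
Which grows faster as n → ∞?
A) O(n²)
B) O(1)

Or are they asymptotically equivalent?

O(n²) vs O(1): Higher order terms dominate.

Answer: A) O(n²) grows faster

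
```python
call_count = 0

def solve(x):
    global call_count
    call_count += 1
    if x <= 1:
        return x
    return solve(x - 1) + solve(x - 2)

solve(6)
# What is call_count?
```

Calls(x) = 1 + Calls(x-1) + Calls(x-2); Calls(0)=Calls(1)=1. For x=6 this gives 25.

Answer: 25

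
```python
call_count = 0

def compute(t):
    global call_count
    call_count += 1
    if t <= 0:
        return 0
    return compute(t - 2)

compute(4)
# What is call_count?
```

Linear recursion stepping by 2: 3 calls from t=4 down to ≤0.

Answer: 3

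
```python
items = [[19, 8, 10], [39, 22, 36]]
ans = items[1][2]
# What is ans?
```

Trace:
`items = [[19, 8, 10], [39, 22, 36]]` → items = [[19, 8, 10], [39, 22, 36]]
`ans = items[1][2]` → ans = 36
So ans = 36

Answer: 36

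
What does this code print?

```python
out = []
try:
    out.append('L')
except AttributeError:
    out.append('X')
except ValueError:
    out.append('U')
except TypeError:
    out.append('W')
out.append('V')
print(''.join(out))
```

Execution trace: 'L' (try body, no exception) → 'V' (after the try/except). Output: LV

Answer: LV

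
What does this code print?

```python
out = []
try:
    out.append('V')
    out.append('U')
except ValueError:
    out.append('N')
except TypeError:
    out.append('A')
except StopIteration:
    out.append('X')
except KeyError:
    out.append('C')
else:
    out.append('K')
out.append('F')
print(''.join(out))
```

Execution trace: 'V' (try body) → 'U' (try body, no exception) → 'K' (else) → 'F' (after the try/except). Output: VUKF

Answer: VUKF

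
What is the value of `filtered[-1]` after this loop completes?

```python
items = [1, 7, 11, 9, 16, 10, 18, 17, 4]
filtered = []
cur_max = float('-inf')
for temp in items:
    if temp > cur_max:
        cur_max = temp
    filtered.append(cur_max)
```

Running max ends at 18
`filtered` takes the values: [] → [1] → [1, 7] → [1, 7, 11] → [1, 7, 11, 11] → [1, 7, 11, 11, 16] → [1, 7, 11, 11, 16, 16] → [1, 7, 11, 11, 16, 16, 18] → [1, 7, 11, 11, 16, 16, 18, 18] → [1, 7, 11, 11, 16, 16, 18, 18, 18]
So `filtered[-1]` = 18

Answer: 18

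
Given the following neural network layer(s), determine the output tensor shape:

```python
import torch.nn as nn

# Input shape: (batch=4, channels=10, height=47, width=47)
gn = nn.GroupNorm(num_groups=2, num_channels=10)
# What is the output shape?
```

Input: (4, 10, 47, 47) -> Output: (4, 10, 47, 47)

Answer: (4, 10, 47, 47)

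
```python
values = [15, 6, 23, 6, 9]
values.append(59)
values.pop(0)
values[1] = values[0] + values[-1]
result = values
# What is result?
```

Trace:
`values = [15, 6, 23, 6, 9]` → values = [15, 6, 23, 6, 9]
`values.append(59)` → values = [15, 6, 23, 6, 9, 59]
`values.pop(0)` → values = [6, 23, 6, 9, 59]
`values[1] = values[0] + values[-1]` → values = [6, 65, 6, 9, 59]
`result = values` → result = [6, 65, 6, 9, 59]
So result = [6, 65, 6, 9, 59]

Answer: [6, 65, 6, 9, 59]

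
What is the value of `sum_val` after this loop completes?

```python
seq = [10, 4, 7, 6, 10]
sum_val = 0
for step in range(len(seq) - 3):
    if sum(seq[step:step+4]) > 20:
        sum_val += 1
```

Count windows with sum > 20
`sum_val` takes the values: 0 → 1 → 2

Answer: 2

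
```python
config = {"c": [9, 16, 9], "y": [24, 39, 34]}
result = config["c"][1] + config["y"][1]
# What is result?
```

Trace:
`config = {"c": [9, 16, 9], "y": [24, 39, 34]}` → config = {'c': [9, 16, 9], 'y': [24, 39, 34]}
`result = config["c"][1] + config["y"][1]` → result = 55
So result = 55

Answer: 55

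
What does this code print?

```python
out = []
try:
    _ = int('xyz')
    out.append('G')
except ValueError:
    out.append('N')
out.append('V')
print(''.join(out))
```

Execution trace: 'N' (except ValueError) → 'V' (after the try/except). Output: NV

Answer: NV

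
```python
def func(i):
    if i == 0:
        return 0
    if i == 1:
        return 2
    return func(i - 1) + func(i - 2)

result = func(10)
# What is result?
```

Build up from base cases: func(0)=0, func(1)=2, func(2)=2, func(3)=4, func(4)=6, func(5)=10, func(6)=16, ..., func(10)=110

Answer: 110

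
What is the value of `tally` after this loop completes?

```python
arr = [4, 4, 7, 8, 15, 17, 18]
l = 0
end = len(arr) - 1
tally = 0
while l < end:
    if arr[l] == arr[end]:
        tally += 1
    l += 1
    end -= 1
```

Count matching pairs from ends
`tally` takes the values: 0

Answer: 0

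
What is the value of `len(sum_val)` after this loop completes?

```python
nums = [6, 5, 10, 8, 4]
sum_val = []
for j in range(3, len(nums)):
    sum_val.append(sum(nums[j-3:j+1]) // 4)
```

Number of 4-element averages
`sum_val` takes the values: [] → [7] → [7, 6]
So `len(sum_val)` = 2

Answer: 2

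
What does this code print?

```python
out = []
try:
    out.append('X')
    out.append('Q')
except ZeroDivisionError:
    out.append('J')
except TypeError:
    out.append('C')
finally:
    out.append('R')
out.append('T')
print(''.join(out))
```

Execution trace: 'X' (try body) → 'Q' (try body, no exception) → 'R' (finally) → 'T' (after the try/except). Output: XQRT

Answer: XQRT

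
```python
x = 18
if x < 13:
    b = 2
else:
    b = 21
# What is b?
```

Trace:
`x = 18` → x = 18
`if x < 13: ...` → x < 13 is False, take else branch → b = 21
So b = 21

Answer: 21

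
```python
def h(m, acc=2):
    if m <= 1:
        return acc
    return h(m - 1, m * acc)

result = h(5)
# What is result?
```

Accumulator trace (n, acc): (5, 2) -> (4, 10) -> (3, 40) -> (2, 120) -> (1, 240) -> return 240

Answer: 240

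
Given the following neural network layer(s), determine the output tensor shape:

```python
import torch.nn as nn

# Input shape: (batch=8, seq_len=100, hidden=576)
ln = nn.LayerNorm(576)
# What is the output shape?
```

Input: (8, 100, 576) -> Output: (8, 100, 576)

Answer: (8, 100, 576)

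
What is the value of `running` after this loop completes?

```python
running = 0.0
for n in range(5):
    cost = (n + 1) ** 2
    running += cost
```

Sum of squared losses 1² + 2² + ... + 5²
`running` takes the values: 0.0 → 1.0 → 5.0 → 14.0 → 30.0 → 55.0

Answer: 55.0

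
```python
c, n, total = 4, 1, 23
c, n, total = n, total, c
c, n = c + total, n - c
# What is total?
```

Trace:
`c, n, total = 4, 1, 23` → c = 4; n = 1; total = 23
`c, n, total = n, total, c` → c = 1; n = 23; total = 4
`c, n = c + total, n - c` → c = 5; n = 22
So total = 4

Answer: 4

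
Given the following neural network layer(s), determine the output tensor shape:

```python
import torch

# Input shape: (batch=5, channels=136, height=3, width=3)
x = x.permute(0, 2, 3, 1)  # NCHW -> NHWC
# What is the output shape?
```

Input: (5, 136, 3, 3) -> Output: (5, 3, 3, 136)

Answer: (5, 3, 3, 136)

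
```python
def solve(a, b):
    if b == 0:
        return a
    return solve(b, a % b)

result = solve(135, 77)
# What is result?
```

solve(135, 77) -> solve(77, 58) -> solve(58, 19) -> solve(19, 1) -> solve(1, 0) -> 1

Answer: 1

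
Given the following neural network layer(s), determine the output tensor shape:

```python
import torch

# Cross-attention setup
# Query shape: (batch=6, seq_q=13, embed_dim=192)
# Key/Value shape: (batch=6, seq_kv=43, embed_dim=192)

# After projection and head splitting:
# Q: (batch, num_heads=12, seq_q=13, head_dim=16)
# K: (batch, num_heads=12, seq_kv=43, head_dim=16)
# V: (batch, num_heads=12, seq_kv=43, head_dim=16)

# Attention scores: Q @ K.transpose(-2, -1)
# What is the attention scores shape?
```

Input: (6, 13, 192) -> Output: (6, 12, 13, 43)

Answer: (6, 12, 13, 43)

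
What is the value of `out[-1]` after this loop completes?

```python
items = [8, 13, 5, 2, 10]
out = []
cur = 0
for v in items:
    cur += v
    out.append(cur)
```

Cumulative sum ends at 38
`out` takes the values: [] → [8] → [8, 21] → [8, 21, 26] → [8, 21, 26, 28] → [8, 21, 26, 28, 38]
So `out[-1]` = 38

Answer: 38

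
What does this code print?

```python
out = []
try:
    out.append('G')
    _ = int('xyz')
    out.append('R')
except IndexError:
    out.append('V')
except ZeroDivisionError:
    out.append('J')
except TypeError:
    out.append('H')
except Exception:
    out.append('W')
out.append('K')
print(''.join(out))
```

Execution trace: 'G' (try body) → 'W' (except Exception) → 'K' (after the try/except). Output: GWK

Answer: GWK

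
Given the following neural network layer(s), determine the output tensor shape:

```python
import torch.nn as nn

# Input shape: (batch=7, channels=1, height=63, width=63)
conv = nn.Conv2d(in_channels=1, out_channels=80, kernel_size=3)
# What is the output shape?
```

Input: (7, 1, 63, 63) -> Output: (7, 80, 61, 61)

Answer: (7, 80, 61, 61)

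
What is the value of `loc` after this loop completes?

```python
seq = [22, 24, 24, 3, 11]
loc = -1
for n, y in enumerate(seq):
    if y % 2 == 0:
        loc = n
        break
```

First even number index in [22, 24, 24, 3, 11]
`loc` takes the values: -1 → 0

Answer: 0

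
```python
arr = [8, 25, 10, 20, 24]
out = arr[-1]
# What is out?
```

Trace:
`arr = [8, 25, 10, 20, 24]` → arr = [8, 25, 10, 20, 24]
`out = arr[-1]` → out = 24
So out = 24

Answer: 24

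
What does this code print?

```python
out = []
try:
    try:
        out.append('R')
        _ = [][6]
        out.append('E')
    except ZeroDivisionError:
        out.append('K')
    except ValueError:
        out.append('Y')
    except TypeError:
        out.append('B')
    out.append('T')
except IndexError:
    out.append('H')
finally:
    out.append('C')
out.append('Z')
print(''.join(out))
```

Execution trace: 'R' (inner try body) → 'H' (except IndexError) → 'C' (finally) → 'Z' (after the try/except). Output: RHCZ

Answer: RHCZ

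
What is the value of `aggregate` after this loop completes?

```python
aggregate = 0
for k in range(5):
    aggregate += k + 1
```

Start at 0, add 1 to 5 = 15
`aggregate` takes the values: 0 → 1 → 3 → 6 → 10 → 15

Answer: 15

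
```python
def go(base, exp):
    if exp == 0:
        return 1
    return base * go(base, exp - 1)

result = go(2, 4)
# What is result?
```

go(2, 4) = 2 * 2 * 2 * 2 = 16

Answer: 16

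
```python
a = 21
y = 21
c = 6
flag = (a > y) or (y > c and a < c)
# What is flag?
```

Trace:
`a = 21` → a = 21
`y = 21` → y = 21
`c = 6` → c = 6
`flag = (a > y) or (y > c and a < c)` → flag = False
So flag = False

Answer: False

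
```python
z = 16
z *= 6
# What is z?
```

Trace:
`z = 16` → z = 16
`z *= 6` → z = 96
So z = 96

Answer: 96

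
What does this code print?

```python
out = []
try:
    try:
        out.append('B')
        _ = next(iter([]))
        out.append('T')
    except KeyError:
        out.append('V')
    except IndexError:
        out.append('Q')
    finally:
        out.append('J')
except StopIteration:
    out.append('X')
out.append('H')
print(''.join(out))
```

Execution trace: 'B' (try body) → 'J' (finally) → 'X' (outer except StopIteration) → 'H' (after the try/except). Output: BJXH

Answer: BJXH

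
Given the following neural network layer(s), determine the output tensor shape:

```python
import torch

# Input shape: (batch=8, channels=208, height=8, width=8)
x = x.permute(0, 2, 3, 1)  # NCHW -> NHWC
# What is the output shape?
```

Input: (8, 208, 8, 8) -> Output: (8, 8, 8, 208)

Answer: (8, 8, 8, 208)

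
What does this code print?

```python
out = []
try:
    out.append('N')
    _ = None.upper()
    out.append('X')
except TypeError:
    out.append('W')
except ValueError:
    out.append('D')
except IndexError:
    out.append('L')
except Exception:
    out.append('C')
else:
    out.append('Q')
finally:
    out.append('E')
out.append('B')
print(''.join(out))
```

Execution trace: 'N' (try body) → 'C' (except Exception) → 'E' (finally) → 'B' (after the try/except). Output: NCEB

Answer: NCEB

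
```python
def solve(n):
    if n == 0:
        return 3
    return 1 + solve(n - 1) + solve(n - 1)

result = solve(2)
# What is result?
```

solve(n) = 1 + 2·solve(n-1), solve(0)=3. Closed form: (3+1)·2^2 - 1 = 15.

Answer: 15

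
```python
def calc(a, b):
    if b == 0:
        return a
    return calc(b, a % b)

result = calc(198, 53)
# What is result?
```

calc(198, 53) -> calc(53, 39) -> calc(39, 14) -> calc(14, 11) -> calc(11, 3) -> calc(3, 2) -> calc(2, 1) -> calc(1, 0) -> 1

Answer: 1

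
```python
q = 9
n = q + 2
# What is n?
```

Trace:
`q = 9` → q = 9
`n = q + 2` → n = 11
So n = 11

Answer: 11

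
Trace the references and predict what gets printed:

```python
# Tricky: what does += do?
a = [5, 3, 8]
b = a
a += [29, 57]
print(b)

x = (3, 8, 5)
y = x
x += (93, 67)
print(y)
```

Key concept: += behavior differs for mutable vs immutable.
Step by step:
`a = [5, 3, 8]` → a = [5, 3, 8]
`b = a` → b = [5, 3, 8] (same object as a)
`a += [29, 57]` → a = [5, 3, 8, 29, 57] (same object as b); b = [5, 3, 8, 29, 57] (same object as a)
`print(b)` → prints [5, 3, 8, 29, 57]
`x = (3, 8, 5)` → x = (3, 8, 5)
`y = x` → y = (3, 8, 5)
`x += (93, 67)` → x = (3, 8, 5, 93, 67)
`print(y)` → prints (3, 8, 5)

Answer:
[5, 3, 8, 29, 57]
(3, 8, 5)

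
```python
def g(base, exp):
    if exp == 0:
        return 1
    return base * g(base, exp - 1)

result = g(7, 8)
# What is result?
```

g(7, 8) = 7 * 7 * 7 * 7 * 7 * 7 * 7 * 7 = 5764801

Answer: 5764801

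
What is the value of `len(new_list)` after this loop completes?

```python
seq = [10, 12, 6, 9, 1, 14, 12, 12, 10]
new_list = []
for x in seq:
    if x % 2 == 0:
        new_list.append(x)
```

Count even numbers in [10, 12, 6, 9, 1, 14, 12, 12, 10]
`new_list` takes the values: [] → [10] → [10, 12] → [10, 12, 6] → [10, 12, 6, 14] → [10, 12, 6, 14, 12] → [10, 12, 6, 14, 12, 12] → [10, 12, 6, 14, 12, 12, 10]
So `len(new_list)` = 7

Answer: 7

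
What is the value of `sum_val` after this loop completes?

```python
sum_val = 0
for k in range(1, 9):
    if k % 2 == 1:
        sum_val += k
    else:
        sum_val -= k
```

Add odd, subtract even
`sum_val` takes the values: 0 → 1 → -1 → 2 → -2 → 3 → -3 → 4 → -4

Answer: -4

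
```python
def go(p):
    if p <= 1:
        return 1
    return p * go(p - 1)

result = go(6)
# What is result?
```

go(6) = 6 * 5 * 4 * 3 * 2 * 1 = 720

Answer: 720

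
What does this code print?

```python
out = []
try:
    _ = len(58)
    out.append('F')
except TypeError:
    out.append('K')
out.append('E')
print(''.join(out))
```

Execution trace: 'K' (except TypeError) → 'E' (after the try/except). Output: KE

Answer: KE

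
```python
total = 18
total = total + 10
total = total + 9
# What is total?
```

Trace:
`total = 18` → total = 18
`total = total + 10` → total = 28
`total = total + 9` → total = 37
So total = 37

Answer: 37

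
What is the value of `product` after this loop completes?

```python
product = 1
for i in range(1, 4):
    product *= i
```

3! = 6
`product` takes the values: 1 → 2 → 6

Answer: 6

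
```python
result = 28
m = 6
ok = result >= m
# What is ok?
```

Trace:
`result = 28` → result = 28
`m = 6` → m = 6
`ok = result >= m` → ok = True
So ok = True

Answer: True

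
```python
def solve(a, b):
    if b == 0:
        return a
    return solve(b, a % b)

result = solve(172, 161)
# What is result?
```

solve(172, 161) -> solve(161, 11) -> solve(11, 7) -> solve(7, 4) -> solve(4, 3) -> solve(3, 1) -> solve(1, 0) -> 1

Answer: 1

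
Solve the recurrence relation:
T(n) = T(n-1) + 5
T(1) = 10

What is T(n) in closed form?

Unrolling: T(n) = T(1) + 5·(n-1) = 10 + 5(n-1) = 5n + 5.

Answer: T(n) = 5n + 5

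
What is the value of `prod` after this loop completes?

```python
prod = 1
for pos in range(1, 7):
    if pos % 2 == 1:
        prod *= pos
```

Product of odd numbers 1 to 6
`prod` takes the values: 1 → 3 → 15

Answer: 15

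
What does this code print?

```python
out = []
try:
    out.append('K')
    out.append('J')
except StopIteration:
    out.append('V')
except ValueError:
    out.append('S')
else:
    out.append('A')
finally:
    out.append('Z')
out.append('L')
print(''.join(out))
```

Execution trace: 'K' (try body) → 'J' (try body, no exception) → 'A' (else) → 'Z' (finally) → 'L' (after the try/except). Output: KJAZL

Answer: KJAZL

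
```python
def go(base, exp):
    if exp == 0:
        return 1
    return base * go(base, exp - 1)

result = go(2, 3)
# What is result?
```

go(2, 3) = 2 * 2 * 2 = 8

Answer: 8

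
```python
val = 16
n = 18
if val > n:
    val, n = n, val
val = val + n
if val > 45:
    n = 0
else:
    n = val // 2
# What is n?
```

Trace:
`val = 16` → val = 16
`n = 18` → n = 18
`if val > n: ...` → val > n is False → no variable changes
`val = val + n` → val = 34
`if val > 45: ...` → val > 45 is False, take else branch → n = 17
So n = 17

Answer: 17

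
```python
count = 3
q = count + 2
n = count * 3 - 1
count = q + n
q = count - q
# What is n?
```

Trace:
`count = 3` → count = 3
`q = count + 2` → q = 5
`n = count * 3 - 1` → n = 8
`count = q + n` → count = 13
`q = count - q` → q = 8
So n = 8

Answer: 8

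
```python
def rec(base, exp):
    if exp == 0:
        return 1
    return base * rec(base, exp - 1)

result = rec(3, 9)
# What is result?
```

rec(3, 9) = 3 * 3 * 3 * 3 * 3 * 3 * 3 * 3 * 3 = 19683

Answer: 19683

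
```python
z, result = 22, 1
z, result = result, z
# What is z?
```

Trace:
`z, result = 22, 1` → z = 22; result = 1
`z, result = result, z` → z = 1; result = 22
So z = 1

Answer: 1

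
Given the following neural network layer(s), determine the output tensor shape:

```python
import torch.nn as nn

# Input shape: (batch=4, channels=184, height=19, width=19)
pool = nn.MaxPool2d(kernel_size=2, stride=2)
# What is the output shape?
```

Input: (4, 184, 19, 19) -> Output: (4, 184, 9, 9)

Answer: (4, 184, 9, 9)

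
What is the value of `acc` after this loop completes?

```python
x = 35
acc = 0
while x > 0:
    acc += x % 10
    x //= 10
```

Sum digits of 35
`acc` takes the values: 0 → 5 → 8

Answer: 8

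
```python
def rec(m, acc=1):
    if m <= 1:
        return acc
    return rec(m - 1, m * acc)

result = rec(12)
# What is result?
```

Accumulator trace (n, acc): (12, 1) -> (11, 12) -> (10, 132) -> (9, 1320) -> (8, 11880) -> (7, 95040) -> (6, 665280) -> (5, 3991680) -> (4, 19958400) -> (3, 79833600) -> (2, 239500800) -> (1, 479001600) -> return 479001600

Answer: 479001600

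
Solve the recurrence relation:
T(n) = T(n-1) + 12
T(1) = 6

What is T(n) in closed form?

Unrolling: T(n) = T(1) + 12·(n-1) = 6 + 12(n-1) = 12n - 6.

Answer: T(n) = 12n - 6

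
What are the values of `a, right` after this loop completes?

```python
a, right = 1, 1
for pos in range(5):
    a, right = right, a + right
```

Fibonacci: after 5 iterations
`a, right` takes the values: (1, 1) → (1, 2) → (2, 3) → (3, 5) → (5, 8) → (8, 13)

Answer: 8, 13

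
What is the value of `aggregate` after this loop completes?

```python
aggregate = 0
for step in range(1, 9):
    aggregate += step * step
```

Sum of squares 1² to 8² = 204
`aggregate` takes the values: 0 → 1 → 5 → 14 → 30 → 55 → 91 → 140 → 204

Answer: 204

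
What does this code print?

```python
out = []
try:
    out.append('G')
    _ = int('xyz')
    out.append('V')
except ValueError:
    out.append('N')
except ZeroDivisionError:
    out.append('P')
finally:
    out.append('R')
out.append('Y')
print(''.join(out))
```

Execution trace: 'G' (try body) → 'N' (except ValueError) → 'R' (finally) → 'Y' (after the try/except). Output: GNRY

Answer: GNRY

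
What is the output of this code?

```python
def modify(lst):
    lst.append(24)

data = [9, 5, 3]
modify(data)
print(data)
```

Key concept: function modifies passed list.
Step by step:
`data = [9, 5, 3]` → data = [9, 5, 3]
`modify(data)` → data = [9, 5, 3, 24]
`print(data)` → prints [9, 5, 3, 24]

Answer: [9, 5, 3, 24]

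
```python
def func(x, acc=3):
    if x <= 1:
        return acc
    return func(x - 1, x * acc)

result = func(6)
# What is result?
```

Accumulator trace (n, acc): (6, 3) -> (5, 18) -> (4, 90) -> (3, 360) -> (2, 1080) -> (1, 2160) -> return 2160

Answer: 2160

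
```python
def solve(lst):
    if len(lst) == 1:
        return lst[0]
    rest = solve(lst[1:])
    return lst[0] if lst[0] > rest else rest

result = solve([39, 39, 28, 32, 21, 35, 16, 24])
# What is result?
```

Recursive max over [39, 39, 28, 32, 21, 35, 16, 24] = 39

Answer: 39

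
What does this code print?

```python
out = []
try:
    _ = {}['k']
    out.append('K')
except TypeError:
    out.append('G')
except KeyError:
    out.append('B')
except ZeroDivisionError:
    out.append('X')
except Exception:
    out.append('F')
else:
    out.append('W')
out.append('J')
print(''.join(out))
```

Execution trace: 'B' (except KeyError) → 'J' (after the try/except). Output: BJ

Answer: BJ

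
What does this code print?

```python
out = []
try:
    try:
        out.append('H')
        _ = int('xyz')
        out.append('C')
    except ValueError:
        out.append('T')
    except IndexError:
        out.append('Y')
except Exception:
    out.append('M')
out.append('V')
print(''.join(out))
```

Execution trace: 'H' (inner try body) → 'T' (inner except ValueError) → 'V' (after the try/except). Output: HTV

Answer: HTV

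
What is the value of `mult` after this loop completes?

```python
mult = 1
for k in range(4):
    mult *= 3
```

3^4 = 81
`mult` takes the values: 1 → 3 → 9 → 27 → 81

Answer: 81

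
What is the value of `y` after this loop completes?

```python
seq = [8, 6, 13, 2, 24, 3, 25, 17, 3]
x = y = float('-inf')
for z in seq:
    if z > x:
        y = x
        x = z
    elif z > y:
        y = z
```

Second largest (with repeats) in [8, 6, 13, 2, 24, 3, 25, 17, 3]
`y` takes the values: -inf → 6 → 8 → 13 → 24

Answer: 24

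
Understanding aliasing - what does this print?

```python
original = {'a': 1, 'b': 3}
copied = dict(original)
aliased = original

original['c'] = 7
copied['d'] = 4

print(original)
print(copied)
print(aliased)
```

Key concept: dict() creates copy, assignment creates alias.
Step by step:
`original = {'a': 1, 'b': 3}` → original = {'a': 1, 'b': 3}
`copied = dict(original)` → copied = {'a': 1, 'b': 3}
`aliased = original` → aliased = {'a': 1, 'b': 3} (same object as original)
`original['c'] = 7` → original = {'a': 1, 'b': 3, 'c': 7} (same object as aliased); aliased = {'a': 1, 'b': 3, 'c': 7} (same object as original)
`copied['d'] = 4` → copied = {'a': 1, 'b': 3, 'd': 4}
`print(original)` → prints {'a': 1, 'b': 3, 'c': 7}
`print(copied)` → prints {'a': 1, 'b': 3, 'd': 4}
`print(aliased)` → prints {'a': 1, 'b': 3, 'c': 7}

Answer:
{'a': 1, 'b': 3, 'c': 7}
{'a': 1, 'b': 3, 'd': 4}
{'a': 1, 'b': 3, 'c': 7}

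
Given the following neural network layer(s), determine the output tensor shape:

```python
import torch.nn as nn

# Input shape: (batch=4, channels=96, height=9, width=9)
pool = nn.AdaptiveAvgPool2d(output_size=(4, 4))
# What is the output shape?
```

Input: (4, 96, 9, 9) -> Output: (4, 96, 4, 4)

Answer: (4, 96, 4, 4)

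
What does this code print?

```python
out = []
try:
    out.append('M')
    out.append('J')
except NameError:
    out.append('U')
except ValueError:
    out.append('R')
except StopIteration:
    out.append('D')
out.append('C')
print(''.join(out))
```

Execution trace: 'M' (try body) → 'J' (try body, no exception) → 'C' (after the try/except). Output: MJC

Answer: MJC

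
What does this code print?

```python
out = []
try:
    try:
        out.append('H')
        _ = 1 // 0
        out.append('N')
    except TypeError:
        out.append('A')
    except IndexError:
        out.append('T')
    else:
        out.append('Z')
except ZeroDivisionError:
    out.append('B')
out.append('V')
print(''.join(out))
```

Execution trace: 'H' (try body) → 'B' (outer except ZeroDivisionError) → 'V' (after the try/except). Output: HBV

Answer: HBV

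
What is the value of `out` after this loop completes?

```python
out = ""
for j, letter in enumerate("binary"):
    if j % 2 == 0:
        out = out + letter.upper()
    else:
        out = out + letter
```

Uppercase even positions in 'binary'
`out` takes the values: "" → "B" → "Bi" → "BiN" → "BiNa" → "BiNaR" → "BiNaRy"

Answer: "BiNaRy"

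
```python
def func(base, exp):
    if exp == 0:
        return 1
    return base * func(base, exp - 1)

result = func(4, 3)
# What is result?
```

func(4, 3) = 4 * 4 * 4 = 64

Answer: 64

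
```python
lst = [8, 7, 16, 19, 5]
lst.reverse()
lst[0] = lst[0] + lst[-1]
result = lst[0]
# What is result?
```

Trace:
`lst = [8, 7, 16, 19, 5]` → lst = [8, 7, 16, 19, 5]
`lst.reverse()` → lst = [5, 19, 16, 7, 8]
`lst[0] = lst[0] + lst[-1]` → lst = [13, 19, 16, 7, 8]
`result = lst[0]` → result = 13
So result = 13

Answer: 13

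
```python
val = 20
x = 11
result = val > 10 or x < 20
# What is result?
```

Trace:
`val = 20` → val = 20
`x = 11` → x = 11
`result = val > 10 or x < 20` → result = True
So result = True

Answer: True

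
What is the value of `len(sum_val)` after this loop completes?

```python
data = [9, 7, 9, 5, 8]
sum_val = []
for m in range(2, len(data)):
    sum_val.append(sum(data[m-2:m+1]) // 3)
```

Number of 3-element averages
`sum_val` takes the values: [] → [8] → [8, 7] → [8, 7, 7]
So `len(sum_val)` = 3

Answer: 3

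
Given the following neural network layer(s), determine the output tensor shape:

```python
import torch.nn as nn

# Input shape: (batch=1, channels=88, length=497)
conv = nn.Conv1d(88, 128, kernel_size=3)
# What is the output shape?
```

Input: (1, 88, 497) -> Output: (1, 128, 495)

Answer: (1, 128, 495)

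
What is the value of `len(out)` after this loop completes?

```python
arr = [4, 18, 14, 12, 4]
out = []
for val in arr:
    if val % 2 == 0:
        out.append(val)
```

Count even numbers in [4, 18, 14, 12, 4]
`out` takes the values: [] → [4] → [4, 18] → [4, 18, 14] → [4, 18, 14, 12] → [4, 18, 14, 12, 4]
So `len(out)` = 5

Answer: 5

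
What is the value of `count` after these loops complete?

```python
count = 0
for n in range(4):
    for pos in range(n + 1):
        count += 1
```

Triangle: 1 + 2 + ... + 4
`count` takes the values: 0 → 1 → 2 → 3 → 4 → 5 → 6 → 7 → 8 → 9 → 10

Answer: 10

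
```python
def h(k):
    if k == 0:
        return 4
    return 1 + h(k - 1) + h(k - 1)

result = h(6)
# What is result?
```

h(k) = 1 + 2·h(k-1), h(0)=4. Closed form: (4+1)·2^6 - 1 = 319.

Answer: 319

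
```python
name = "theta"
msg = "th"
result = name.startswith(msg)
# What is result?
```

Trace:
`name = "theta"` → name = 'theta'
`msg = "th"` → msg = 'th'
`result = name.startswith(msg)` → result = True
So result = True

Answer: True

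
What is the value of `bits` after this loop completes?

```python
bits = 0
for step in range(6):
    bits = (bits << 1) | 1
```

Build 6 consecutive 1-bits: 0b111111
`bits` takes the values: 0 → 1 → 3 → 7 → 15 → 31 → 63

Answer: 63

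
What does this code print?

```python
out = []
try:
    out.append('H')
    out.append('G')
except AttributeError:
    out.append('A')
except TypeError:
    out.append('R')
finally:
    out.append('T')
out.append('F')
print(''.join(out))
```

Execution trace: 'H' (try body) → 'G' (try body, no exception) → 'T' (finally) → 'F' (after the try/except). Output: HGTF

Answer: HGTF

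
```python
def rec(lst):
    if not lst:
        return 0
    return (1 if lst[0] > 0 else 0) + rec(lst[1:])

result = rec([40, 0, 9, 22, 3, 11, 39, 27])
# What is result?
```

Count of positive elements in [40, 0, 9, 22, 3, 11, 39, 27] = 7

Answer: 7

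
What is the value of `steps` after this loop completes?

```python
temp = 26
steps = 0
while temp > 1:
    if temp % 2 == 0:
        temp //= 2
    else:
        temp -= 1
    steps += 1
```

Steps to reduce 26 to 1
`steps` takes the values: 0 → 1 → 2 → 3 → 4 → 5 → 6

Answer: 6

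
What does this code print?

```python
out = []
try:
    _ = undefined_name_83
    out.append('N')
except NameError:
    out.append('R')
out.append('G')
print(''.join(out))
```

Execution trace: 'R' (except NameError) → 'G' (after the try/except). Output: RG

Answer: RG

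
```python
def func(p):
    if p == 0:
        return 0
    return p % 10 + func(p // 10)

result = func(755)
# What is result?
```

Sum of digits of 755: 5 + 5 + 7 = 17

Answer: 17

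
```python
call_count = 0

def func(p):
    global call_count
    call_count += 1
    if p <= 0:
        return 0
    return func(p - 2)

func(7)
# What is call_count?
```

Linear recursion stepping by 2: 5 calls from p=7 down to ≤0.

Answer: 5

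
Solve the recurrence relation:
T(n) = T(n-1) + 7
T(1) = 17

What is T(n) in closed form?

Unrolling: T(n) = T(1) + 7·(n-1) = 17 + 7(n-1) = 7n + 10.

Answer: T(n) = 7n + 10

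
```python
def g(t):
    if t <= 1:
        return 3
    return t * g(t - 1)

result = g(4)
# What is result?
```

g(4) = 4 * 3 * 2 * 3 = 72

Answer: 72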